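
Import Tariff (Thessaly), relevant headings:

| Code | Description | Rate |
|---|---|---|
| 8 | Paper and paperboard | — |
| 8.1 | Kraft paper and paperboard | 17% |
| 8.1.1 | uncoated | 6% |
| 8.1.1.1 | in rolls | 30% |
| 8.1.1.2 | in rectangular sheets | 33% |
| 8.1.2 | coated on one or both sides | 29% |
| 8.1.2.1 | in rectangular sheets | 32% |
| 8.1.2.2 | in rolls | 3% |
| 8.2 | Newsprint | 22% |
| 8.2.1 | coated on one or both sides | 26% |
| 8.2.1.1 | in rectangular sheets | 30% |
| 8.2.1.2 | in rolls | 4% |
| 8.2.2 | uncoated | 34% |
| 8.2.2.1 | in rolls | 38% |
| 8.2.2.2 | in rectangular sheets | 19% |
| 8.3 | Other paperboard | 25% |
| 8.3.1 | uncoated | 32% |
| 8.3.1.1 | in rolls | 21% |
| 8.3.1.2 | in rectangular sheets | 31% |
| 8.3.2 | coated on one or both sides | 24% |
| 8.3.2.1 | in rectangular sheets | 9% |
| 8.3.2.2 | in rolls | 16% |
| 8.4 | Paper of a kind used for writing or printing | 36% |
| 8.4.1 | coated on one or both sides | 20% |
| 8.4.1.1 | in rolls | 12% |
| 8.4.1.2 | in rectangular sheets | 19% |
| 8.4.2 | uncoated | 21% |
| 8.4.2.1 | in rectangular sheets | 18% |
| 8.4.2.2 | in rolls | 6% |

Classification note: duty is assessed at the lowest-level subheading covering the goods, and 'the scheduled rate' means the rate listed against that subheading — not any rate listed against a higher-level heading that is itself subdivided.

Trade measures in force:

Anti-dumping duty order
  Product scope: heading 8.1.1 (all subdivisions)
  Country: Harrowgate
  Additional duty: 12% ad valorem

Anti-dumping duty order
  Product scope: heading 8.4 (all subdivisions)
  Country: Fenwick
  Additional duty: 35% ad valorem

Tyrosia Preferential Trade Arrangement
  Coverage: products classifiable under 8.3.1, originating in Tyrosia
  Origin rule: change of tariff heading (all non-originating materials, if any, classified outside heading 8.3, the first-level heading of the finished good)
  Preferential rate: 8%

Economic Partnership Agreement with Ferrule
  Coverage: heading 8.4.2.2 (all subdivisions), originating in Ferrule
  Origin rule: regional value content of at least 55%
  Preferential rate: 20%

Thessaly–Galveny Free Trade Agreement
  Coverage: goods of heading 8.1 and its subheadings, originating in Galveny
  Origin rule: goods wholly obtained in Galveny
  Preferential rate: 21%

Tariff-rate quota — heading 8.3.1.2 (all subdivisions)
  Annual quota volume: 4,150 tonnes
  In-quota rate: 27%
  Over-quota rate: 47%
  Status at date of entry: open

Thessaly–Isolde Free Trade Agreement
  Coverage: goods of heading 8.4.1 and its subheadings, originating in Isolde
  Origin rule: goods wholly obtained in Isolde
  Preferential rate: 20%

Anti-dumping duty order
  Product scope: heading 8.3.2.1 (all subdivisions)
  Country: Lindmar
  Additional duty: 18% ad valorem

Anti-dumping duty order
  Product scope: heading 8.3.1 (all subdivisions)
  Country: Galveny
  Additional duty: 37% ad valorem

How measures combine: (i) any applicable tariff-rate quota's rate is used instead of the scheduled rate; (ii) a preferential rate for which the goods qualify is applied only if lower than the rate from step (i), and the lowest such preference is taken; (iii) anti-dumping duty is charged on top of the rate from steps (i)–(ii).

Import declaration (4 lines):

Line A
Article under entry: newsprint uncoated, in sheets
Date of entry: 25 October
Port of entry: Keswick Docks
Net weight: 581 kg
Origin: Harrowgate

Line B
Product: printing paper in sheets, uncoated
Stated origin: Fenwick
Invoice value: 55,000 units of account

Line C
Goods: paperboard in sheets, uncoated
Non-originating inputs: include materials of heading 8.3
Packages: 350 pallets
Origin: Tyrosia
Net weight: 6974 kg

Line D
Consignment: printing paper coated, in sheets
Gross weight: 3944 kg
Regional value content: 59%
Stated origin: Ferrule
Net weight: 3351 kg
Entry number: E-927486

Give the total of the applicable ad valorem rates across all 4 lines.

Line A: newsprint → 8.2; uncoated → 8.2.2; in sheets → 8.2.2.2. Scheduled 19%. No special measure applies. → 19%.
Line B: printing paper → 8.4; uncoated → 8.4.2; in sheets → 8.4.2.1. Scheduled 18%. anti-dumping (Fenwick, 8.4): +35%; total 18% + 35% = 53%. → 53%.
Line C: paperboard → 8.3; uncoated → 8.3.1; in sheets → 8.3.1.2. Scheduled 31%. quota on 8.3.1.2 open → in-quota 27%; Tyrosia agreement on 8.3.1: CTH not met. → 27%.
Line D: printing paper → 8.4; coated → 8.4.1; in sheets → 8.4.1.2. Scheduled 19%. Ferrule agreement on 8.4.2.2: 8.4.1.2 not covered. → 19%.
Sum: 19% + 53% + 27% + 19% = 118%.

118%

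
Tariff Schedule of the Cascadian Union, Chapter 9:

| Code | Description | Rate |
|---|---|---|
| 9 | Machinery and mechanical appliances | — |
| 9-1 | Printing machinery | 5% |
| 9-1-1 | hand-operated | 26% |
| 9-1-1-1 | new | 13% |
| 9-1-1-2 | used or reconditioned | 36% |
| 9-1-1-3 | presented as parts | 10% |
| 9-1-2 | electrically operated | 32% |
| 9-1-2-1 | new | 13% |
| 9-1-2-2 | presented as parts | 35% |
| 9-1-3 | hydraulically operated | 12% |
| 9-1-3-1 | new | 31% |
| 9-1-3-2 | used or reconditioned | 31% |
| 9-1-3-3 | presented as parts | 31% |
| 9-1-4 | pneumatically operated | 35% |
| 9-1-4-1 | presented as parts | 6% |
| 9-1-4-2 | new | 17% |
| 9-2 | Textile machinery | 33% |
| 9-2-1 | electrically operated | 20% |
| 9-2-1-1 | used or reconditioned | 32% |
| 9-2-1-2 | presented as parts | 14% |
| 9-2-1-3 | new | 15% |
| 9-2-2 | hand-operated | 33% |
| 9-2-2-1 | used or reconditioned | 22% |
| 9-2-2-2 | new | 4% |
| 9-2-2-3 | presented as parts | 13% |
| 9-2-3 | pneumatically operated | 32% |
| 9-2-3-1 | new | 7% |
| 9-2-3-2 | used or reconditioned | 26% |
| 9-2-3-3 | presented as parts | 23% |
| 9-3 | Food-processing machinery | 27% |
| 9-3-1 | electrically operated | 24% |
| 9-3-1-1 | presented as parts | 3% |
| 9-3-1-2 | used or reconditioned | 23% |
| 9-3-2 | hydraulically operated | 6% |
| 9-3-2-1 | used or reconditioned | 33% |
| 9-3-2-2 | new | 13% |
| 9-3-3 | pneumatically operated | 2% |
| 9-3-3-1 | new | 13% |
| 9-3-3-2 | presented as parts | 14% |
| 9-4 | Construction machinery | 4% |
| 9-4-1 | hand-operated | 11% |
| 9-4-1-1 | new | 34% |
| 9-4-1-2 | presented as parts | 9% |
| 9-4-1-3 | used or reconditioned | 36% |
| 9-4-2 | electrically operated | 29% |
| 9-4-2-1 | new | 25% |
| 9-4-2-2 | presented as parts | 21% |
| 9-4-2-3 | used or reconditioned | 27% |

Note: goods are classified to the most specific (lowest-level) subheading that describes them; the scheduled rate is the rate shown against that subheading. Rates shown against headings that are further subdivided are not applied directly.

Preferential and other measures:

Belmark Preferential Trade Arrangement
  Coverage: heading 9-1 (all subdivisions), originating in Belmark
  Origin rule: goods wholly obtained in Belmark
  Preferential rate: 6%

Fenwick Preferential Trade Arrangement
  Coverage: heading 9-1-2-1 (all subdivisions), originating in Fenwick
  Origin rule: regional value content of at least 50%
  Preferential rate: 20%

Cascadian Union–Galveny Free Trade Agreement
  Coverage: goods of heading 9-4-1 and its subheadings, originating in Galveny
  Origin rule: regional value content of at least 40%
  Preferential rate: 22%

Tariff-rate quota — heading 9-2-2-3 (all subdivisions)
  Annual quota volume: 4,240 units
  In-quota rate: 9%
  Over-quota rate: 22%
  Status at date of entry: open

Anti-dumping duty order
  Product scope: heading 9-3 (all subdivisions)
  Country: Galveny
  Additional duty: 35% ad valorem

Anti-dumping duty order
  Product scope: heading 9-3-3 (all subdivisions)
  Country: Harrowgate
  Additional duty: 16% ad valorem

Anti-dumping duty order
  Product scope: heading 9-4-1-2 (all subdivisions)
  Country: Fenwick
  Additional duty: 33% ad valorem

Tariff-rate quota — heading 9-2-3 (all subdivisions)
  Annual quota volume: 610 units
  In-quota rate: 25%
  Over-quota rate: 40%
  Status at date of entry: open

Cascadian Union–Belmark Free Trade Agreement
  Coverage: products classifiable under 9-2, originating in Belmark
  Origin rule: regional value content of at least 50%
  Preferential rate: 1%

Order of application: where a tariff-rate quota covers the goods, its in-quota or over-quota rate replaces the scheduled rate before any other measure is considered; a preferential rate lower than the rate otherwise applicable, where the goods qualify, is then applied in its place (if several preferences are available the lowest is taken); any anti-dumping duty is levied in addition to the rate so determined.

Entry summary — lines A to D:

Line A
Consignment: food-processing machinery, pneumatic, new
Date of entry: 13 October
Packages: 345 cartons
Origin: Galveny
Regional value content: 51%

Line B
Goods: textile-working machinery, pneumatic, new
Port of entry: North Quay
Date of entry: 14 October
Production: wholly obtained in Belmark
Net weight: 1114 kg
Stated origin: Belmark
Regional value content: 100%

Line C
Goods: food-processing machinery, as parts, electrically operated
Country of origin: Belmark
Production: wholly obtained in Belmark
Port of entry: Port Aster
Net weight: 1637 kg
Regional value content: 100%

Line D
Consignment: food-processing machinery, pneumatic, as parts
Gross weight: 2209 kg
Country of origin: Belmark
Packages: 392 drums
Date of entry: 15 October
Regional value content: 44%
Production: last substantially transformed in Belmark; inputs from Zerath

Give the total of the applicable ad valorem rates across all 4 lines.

Line A: food-processing → 9-3; pneumatic → 9-3-3; new → 9-3-3-1. Scheduled 13%. Galveny agreement on 9-4-1: 9-3-3-1 not covered; anti-dumping (Galveny, 9-3): +35%; total 13% + 35% = 48%. → 48%.
Line B: textile-working → 9-2; pneumatic → 9-2-3; new → 9-2-3-1. Scheduled 7%. quota on 9-2-3 open → in-quota 25%; Belmark agreement on 9-1: 9-2-3-1 not covered; Belmark agreement on 9-2: RVC ≥ 50% → 1% available; preferential 1%. → 1%.
Line C: food-processing → 9-3; electrically operated → 9-3-1; as parts → 9-3-1-1. Scheduled 3%. Belmark agreement on 9-1: 9-3-1-1 not covered; Belmark agreement on 9-2: 9-3-1-1 not covered. → 3%.
Line D: food-processing → 9-3; pneumatic → 9-3-3; as parts → 9-3-3-2. Scheduled 14%. Belmark agreement on 9-1: 9-3-3-2 not covered; Belmark agreement on 9-2: 9-3-3-2 not covered. → 14%.
Sum: 48% + 1% + 3% + 14% = 66%.

66%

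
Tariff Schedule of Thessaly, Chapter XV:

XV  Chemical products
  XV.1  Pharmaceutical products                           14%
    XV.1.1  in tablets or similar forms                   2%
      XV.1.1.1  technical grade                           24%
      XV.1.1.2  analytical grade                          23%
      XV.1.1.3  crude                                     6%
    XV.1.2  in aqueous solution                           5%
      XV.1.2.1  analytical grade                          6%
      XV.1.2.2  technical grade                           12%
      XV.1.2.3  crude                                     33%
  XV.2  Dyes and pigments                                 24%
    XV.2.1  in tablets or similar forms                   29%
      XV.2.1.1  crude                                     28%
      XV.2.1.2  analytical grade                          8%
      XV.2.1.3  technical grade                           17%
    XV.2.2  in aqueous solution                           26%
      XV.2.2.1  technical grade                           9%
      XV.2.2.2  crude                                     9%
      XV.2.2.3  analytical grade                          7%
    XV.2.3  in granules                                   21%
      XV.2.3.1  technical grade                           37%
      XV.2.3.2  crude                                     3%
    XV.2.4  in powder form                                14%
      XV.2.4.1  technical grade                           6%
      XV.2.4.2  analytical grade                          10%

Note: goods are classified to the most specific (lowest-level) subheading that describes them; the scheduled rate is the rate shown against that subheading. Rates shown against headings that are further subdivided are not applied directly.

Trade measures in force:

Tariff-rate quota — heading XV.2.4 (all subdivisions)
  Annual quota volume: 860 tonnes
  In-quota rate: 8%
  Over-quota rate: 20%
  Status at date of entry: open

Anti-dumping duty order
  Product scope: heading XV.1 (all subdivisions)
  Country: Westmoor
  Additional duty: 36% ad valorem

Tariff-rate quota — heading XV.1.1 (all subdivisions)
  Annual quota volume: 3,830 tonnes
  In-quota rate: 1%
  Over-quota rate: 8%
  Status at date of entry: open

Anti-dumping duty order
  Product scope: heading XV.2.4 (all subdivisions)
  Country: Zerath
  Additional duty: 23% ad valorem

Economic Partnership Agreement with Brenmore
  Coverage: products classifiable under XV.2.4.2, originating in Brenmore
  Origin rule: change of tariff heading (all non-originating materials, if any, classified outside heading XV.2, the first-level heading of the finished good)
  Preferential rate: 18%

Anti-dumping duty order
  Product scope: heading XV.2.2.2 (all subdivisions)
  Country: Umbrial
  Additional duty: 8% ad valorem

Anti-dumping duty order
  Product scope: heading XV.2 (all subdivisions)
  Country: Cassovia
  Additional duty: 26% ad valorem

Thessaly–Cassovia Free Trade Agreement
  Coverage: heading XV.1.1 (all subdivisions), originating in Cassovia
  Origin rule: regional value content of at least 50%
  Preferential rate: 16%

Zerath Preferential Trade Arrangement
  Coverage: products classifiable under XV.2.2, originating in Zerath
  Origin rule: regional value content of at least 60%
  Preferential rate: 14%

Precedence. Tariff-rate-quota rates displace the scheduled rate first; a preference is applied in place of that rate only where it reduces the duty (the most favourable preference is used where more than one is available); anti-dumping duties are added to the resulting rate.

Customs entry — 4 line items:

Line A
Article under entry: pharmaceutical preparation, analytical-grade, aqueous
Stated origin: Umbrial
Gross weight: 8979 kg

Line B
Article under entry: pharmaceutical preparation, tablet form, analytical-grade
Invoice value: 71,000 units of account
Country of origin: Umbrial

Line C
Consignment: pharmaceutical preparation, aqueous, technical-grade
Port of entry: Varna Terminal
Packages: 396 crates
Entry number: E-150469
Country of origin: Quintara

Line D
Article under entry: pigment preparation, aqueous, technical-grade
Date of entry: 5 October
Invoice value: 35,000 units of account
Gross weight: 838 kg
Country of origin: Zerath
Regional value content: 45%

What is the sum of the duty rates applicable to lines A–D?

Line A: pharmaceutical → XV.1; aqueous → XV.1.2; analytical-grade → XV.1.2.1. Scheduled 6%. No special measure applies. → 6%.
Line B: pharmaceutical → XV.1; tablet form → XV.1.1; analytical-grade → XV.1.1.2. Scheduled 23%. quota on XV.1.1 open → in-quota 1%. → 1%.
Line C: pharmaceutical → XV.1; aqueous → XV.1.2; technical-grade → XV.1.2.2. Scheduled 12%. No special measure applies. → 12%.
Line D: pigment → XV.2; aqueous → XV.2.2; technical-grade → XV.2.2.1. Scheduled 9%. Zerath agreement on XV.2.2: RVC < 60%. → 9%.
Sum: 6% + 1% + 12% + 9% = 28%.

28%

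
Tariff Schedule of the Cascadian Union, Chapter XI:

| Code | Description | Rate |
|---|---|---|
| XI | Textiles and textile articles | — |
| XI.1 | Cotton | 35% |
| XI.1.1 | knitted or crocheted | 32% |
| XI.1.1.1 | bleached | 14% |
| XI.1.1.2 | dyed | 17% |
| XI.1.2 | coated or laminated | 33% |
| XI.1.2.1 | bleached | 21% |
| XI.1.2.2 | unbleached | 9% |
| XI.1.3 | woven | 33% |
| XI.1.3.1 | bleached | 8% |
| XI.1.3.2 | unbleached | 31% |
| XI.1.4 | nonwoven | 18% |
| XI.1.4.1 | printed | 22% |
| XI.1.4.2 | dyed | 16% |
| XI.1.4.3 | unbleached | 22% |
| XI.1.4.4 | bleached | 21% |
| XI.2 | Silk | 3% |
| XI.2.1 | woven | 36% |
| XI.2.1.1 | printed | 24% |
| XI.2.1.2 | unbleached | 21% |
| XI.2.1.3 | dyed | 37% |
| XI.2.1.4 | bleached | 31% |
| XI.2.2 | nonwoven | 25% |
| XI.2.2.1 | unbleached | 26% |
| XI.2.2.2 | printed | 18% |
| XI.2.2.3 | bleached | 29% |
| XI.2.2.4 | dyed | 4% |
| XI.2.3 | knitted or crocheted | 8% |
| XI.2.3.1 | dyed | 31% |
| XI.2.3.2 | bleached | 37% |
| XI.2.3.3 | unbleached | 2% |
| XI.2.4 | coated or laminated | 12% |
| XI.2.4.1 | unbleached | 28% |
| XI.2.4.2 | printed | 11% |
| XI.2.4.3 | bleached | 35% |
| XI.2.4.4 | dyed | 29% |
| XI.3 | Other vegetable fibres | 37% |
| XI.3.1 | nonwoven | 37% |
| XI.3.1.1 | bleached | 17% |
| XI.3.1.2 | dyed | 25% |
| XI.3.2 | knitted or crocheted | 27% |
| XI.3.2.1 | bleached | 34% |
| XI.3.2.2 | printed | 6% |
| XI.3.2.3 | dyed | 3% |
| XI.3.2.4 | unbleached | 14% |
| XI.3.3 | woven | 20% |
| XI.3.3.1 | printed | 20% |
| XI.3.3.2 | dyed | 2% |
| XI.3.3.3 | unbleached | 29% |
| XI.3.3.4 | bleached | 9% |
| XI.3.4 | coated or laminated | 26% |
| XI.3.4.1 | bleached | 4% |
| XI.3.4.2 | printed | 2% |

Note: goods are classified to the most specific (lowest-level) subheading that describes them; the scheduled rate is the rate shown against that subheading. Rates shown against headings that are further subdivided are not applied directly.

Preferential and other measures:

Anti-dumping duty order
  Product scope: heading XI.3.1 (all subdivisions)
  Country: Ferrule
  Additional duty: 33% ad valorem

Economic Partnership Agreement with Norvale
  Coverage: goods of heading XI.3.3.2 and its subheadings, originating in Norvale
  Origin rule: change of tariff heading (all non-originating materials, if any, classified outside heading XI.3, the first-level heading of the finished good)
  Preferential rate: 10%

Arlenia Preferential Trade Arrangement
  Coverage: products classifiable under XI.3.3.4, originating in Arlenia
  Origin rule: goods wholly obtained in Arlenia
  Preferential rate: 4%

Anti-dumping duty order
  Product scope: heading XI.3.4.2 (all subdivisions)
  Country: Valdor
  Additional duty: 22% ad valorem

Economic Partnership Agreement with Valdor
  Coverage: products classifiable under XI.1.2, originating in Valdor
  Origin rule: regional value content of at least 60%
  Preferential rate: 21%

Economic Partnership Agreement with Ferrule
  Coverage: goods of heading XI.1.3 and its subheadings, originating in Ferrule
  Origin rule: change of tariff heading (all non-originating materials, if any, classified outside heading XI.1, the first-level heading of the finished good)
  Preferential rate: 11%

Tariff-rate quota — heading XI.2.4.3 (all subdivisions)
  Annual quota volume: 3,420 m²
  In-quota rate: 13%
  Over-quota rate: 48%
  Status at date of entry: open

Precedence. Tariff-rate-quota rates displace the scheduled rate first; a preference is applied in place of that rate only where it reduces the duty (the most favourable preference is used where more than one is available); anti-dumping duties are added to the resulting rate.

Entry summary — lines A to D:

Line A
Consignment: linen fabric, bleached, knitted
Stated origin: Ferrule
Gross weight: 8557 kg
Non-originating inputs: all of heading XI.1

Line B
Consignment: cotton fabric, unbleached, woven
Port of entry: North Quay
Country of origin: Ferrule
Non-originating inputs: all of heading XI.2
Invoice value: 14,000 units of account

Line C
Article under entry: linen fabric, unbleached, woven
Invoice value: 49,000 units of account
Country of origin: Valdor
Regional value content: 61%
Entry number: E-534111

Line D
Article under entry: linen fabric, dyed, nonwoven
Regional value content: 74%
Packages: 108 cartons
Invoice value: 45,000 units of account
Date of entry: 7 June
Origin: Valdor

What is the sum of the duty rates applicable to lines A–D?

Line A: linen → XI.3; knitted → XI.3.2; bleached → XI.3.2.1. Scheduled 34%. Ferrule agreement on XI.1.3: XI.3.2.1 not covered. → 34%.
Line B: cotton → XI.1; woven → XI.1.3; unbleached → XI.1.3.2. Scheduled 31%. Ferrule agreement on XI.1.3: CTH met → 11% available; preferential 11%. → 11%.
Line C: linen → XI.3; woven → XI.3.3; unbleached → XI.3.3.3. Scheduled 29%. Valdor agreement on XI.1.2: XI.3.3.3 not covered. → 29%.
Line D: linen → XI.3; nonwoven → XI.3.1; dyed → XI.3.1.2. Scheduled 25%. Valdor agreement on XI.1.2: XI.3.1.2 not covered. → 25%.
Sum: 34% + 11% + 29% + 25% = 99%.

99%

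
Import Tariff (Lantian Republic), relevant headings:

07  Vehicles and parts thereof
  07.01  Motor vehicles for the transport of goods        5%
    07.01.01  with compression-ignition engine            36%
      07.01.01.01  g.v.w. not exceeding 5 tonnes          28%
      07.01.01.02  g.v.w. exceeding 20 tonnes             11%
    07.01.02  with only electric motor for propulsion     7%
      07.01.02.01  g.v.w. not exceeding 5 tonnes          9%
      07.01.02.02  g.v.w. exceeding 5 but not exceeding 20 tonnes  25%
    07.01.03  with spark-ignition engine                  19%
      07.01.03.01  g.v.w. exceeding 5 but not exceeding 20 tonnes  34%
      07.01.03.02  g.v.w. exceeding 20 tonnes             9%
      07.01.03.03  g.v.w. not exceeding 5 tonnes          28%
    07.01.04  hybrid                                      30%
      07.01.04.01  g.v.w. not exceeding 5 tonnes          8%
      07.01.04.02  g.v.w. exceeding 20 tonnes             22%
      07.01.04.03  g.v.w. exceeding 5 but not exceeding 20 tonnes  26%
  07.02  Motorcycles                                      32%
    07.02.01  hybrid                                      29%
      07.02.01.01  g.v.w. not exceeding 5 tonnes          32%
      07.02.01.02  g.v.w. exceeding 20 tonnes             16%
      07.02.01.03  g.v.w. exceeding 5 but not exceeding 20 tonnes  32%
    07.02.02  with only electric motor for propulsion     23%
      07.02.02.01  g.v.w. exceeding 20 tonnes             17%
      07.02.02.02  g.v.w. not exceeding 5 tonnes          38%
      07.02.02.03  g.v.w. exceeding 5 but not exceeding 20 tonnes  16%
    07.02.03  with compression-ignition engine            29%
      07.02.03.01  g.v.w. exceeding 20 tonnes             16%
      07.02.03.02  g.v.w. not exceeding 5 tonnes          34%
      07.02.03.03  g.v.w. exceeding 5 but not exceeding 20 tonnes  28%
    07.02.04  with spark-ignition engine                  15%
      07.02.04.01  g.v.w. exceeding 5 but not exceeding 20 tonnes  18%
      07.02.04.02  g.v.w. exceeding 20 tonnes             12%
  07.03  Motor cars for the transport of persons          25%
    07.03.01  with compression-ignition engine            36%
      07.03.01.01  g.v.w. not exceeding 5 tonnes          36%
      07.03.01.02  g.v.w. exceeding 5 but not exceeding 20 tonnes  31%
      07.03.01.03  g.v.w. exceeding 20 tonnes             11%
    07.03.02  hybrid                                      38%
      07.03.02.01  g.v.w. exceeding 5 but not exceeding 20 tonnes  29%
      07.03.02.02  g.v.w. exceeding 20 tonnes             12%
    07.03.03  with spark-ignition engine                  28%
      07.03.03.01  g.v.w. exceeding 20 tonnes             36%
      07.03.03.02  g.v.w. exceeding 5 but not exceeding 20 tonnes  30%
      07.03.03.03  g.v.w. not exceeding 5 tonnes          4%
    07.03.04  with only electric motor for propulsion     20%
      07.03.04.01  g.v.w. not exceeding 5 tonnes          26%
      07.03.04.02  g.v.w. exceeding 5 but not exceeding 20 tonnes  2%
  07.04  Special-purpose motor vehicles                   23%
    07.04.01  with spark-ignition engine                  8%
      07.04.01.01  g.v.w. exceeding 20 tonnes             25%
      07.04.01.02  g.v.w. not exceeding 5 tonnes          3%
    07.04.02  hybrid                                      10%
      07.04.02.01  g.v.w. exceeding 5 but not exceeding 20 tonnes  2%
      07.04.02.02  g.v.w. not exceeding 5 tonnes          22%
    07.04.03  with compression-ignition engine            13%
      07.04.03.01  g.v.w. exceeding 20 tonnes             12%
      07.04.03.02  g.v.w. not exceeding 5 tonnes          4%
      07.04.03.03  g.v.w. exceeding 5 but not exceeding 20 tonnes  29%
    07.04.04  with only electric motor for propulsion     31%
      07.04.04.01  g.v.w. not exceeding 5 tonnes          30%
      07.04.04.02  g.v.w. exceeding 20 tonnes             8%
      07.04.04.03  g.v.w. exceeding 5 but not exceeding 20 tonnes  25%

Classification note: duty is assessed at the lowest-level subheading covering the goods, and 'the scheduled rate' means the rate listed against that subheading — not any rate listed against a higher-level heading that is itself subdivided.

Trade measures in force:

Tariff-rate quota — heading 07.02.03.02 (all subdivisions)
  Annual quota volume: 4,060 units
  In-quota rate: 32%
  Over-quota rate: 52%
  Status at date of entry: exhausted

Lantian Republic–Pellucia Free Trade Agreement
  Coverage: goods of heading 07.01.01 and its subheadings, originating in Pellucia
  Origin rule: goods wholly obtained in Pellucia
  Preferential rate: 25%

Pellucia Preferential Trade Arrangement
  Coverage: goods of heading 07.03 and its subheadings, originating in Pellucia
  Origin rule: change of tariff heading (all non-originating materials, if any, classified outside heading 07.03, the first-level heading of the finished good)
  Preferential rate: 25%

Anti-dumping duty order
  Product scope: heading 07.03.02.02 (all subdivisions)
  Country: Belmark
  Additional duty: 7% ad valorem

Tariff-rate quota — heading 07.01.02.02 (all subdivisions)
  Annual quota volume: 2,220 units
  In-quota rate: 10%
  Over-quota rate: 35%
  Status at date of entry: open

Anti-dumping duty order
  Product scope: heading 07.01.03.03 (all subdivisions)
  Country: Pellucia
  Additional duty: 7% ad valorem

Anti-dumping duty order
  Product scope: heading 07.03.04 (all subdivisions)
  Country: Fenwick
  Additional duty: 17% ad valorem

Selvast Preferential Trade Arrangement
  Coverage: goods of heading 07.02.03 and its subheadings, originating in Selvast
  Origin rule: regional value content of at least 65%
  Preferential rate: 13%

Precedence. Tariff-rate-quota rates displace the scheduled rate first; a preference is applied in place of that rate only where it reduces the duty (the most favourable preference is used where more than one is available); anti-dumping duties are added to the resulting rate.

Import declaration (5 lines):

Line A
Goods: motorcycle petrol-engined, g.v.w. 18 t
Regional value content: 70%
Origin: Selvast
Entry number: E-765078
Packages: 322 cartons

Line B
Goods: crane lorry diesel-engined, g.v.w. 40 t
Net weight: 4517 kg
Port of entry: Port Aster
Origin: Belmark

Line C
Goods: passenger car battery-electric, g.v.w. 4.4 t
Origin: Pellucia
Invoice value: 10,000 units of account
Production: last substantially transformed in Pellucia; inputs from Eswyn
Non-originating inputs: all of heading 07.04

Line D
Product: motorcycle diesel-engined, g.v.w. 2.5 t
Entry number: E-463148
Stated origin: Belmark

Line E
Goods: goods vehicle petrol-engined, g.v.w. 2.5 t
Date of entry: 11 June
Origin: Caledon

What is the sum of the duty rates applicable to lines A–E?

135%

Line A: motorcycle → 07.02; petrol-engined → 07.02.04; g.v.w. 18 t → 07.02.04.01. Scheduled 18%. Selvast agreement on 07.02.03: 07.02.04.01 not covered. → 18%.
Line B: crane lorry → 07.04; diesel-engined → 07.04.03; g.v.w. 40 t → 07.04.03.01. Scheduled 12%. No special measure applies. → 12%.
Line C: passenger car → 07.03; battery-electric → 07.03.04; g.v.w. 4.4 t → 07.03.04.01. Scheduled 26%. Pellucia agreement on 07.01.01: 07.03.04.01 not covered; Pellucia agreement on 07.03: CTH met → 25% available; preferential 25%. → 25%.
Line D: motorcycle → 07.02; diesel-engined → 07.02.03; g.v.w. 2.5 t → 07.02.03.02. Scheduled 34%. quota on 07.02.03.02 exhausted → over-quota 52%. → 52%.
Line E: goods vehicle → 07.01; petrol-engined → 07.01.03; g.v.w. 2.5 t → 07.01.03.03. Scheduled 28%. No special measure applies. → 28%.
Sum: 18% + 12% + 25% + 52% + 28% = 135%.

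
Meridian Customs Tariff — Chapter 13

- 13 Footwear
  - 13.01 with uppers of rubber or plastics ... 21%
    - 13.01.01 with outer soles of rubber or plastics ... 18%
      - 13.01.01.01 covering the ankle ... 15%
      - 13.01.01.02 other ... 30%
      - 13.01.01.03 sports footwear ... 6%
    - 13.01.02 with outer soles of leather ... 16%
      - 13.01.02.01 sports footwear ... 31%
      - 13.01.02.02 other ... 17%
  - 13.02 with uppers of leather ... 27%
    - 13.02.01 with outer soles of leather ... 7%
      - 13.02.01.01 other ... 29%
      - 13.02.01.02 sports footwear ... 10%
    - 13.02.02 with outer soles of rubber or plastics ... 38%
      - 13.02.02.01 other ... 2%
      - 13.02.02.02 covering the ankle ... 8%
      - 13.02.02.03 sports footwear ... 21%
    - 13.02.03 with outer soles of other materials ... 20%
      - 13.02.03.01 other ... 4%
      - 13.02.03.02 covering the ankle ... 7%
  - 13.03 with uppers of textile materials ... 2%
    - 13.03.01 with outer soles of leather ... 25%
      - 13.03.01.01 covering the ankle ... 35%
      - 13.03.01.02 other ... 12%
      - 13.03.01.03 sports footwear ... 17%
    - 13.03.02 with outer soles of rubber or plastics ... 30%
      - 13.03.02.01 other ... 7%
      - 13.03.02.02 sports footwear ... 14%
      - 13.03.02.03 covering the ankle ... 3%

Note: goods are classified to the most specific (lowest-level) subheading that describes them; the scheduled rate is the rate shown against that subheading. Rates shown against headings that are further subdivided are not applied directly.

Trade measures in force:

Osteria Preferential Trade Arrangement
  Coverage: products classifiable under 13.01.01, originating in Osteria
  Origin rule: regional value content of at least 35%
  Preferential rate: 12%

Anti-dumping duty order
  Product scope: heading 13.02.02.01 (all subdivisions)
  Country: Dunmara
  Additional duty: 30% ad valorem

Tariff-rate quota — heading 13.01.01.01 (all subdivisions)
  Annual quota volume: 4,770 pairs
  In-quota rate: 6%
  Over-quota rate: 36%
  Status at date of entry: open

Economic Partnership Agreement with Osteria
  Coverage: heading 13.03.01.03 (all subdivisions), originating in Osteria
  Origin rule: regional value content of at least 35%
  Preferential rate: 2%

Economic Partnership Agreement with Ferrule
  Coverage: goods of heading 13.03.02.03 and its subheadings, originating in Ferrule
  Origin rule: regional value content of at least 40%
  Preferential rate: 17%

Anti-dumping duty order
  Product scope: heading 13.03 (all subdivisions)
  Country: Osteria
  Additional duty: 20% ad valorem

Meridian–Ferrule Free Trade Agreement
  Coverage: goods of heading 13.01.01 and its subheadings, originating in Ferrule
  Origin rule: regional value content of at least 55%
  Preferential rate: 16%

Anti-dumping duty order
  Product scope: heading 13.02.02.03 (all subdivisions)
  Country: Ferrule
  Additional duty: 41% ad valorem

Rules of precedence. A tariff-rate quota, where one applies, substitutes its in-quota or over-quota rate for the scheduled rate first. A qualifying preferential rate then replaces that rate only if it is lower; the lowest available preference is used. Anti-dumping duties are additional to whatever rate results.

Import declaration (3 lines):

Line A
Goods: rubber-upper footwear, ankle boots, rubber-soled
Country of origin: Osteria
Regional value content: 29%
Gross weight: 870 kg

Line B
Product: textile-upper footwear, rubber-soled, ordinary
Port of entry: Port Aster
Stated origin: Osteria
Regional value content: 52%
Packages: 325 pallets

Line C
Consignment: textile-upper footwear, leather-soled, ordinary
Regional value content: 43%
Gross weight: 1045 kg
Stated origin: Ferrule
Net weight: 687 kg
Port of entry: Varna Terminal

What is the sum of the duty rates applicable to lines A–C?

45%

Line A: rubber-upper → 13.01; rubber-soled → 13.01.01; ankle boots → 13.01.01.01. Scheduled 15%. quota on 13.01.01.01 open → in-quota 6%; Osteria agreement on 13.01.01: RVC < 35%; Osteria agreement on 13.03.01.03: 13.01.01.01 not covered. → 6%.
Line B: textile-upper → 13.03; rubber-soled → 13.03.02; ordinary → 13.03.02.01. Scheduled 7%. Osteria agreement on 13.01.01: 13.03.02.01 not covered; Osteria agreement on 13.03.01.03: 13.03.02.01 not covered; anti-dumping (Osteria, 13.03): +20%; total 7% + 20% = 27%. → 27%.
Line C: textile-upper → 13.03; leather-soled → 13.03.01; ordinary → 13.03.01.02. Scheduled 12%. Ferrule agreement on 13.03.02.03: 13.03.01.02 not covered; Ferrule agreement on 13.01.01: 13.03.01.02 not covered. → 12%.
Sum: 6% + 27% + 12% = 45%.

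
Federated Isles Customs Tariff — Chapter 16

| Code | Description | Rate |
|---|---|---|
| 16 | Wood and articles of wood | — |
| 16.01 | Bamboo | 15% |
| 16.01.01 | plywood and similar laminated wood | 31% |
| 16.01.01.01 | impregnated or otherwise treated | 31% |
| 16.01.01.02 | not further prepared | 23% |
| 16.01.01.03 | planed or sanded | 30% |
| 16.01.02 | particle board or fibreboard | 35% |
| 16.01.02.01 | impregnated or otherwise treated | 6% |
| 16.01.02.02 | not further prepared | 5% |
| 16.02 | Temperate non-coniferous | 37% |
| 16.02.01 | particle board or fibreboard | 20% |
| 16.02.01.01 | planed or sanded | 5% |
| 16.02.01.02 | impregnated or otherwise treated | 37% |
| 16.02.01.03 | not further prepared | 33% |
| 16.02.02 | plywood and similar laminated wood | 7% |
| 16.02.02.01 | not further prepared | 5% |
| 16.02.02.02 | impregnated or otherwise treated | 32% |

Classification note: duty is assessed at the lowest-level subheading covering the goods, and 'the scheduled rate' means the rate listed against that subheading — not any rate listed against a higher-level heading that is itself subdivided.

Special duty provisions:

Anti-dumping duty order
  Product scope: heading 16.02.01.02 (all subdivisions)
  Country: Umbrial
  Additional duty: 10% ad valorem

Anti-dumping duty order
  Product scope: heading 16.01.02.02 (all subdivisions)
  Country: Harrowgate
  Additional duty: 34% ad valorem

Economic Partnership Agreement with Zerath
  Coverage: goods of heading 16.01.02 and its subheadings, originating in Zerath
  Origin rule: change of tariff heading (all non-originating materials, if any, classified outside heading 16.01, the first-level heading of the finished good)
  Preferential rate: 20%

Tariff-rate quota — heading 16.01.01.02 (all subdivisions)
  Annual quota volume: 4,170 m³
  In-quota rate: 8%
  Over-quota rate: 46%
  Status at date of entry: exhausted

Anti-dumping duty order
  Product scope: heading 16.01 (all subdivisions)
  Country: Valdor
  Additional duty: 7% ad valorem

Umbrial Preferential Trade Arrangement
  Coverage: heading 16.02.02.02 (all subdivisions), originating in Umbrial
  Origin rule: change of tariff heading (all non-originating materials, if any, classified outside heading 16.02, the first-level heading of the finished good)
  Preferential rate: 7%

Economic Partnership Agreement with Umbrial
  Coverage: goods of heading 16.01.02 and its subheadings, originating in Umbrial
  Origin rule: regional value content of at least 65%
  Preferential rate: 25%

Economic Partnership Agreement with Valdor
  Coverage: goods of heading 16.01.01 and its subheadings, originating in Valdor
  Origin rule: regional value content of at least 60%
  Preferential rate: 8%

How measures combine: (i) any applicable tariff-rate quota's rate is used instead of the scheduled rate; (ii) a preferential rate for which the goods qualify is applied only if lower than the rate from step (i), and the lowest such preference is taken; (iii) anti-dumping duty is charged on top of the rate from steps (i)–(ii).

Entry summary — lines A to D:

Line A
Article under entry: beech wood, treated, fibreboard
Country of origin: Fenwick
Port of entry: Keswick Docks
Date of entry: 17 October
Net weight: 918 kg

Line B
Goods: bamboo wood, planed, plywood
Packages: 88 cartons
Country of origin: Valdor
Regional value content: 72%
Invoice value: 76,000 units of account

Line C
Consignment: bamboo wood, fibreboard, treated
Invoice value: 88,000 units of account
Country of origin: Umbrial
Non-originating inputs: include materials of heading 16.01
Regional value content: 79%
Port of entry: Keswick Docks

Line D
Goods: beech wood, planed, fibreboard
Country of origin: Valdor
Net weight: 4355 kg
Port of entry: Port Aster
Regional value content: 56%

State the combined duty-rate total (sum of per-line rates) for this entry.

Line A: beech → 16.02; fibreboard → 16.02.01; treated → 16.02.01.02. Scheduled 37%. No special measure applies. → 37%.
Line B: bamboo → 16.01; plywood → 16.01.01; planed → 16.01.01.03. Scheduled 30%. Valdor agreement on 16.01.01: RVC ≥ 60% → 8% available; preferential 8%; anti-dumping (Valdor, 16.01): +7%; total 8% + 7% = 15%. → 15%.
Line C: bamboo → 16.01; fibreboard → 16.01.02; treated → 16.01.02.01. Scheduled 6%. Umbrial agreement on 16.02.02.02: 16.01.02.01 not covered; Umbrial agreement on 16.01.02: RVC ≥ 65% → 25% available; preference 25% not lower than 6% → no reduction. → 6%.
Line D: beech → 16.02; fibreboard → 16.02.01; planed → 16.02.01.01. Scheduled 5%. Valdor agreement on 16.01.01: 16.02.01.01 not covered. → 5%.
Sum: 37% + 15% + 6% + 5% = 63%.

63%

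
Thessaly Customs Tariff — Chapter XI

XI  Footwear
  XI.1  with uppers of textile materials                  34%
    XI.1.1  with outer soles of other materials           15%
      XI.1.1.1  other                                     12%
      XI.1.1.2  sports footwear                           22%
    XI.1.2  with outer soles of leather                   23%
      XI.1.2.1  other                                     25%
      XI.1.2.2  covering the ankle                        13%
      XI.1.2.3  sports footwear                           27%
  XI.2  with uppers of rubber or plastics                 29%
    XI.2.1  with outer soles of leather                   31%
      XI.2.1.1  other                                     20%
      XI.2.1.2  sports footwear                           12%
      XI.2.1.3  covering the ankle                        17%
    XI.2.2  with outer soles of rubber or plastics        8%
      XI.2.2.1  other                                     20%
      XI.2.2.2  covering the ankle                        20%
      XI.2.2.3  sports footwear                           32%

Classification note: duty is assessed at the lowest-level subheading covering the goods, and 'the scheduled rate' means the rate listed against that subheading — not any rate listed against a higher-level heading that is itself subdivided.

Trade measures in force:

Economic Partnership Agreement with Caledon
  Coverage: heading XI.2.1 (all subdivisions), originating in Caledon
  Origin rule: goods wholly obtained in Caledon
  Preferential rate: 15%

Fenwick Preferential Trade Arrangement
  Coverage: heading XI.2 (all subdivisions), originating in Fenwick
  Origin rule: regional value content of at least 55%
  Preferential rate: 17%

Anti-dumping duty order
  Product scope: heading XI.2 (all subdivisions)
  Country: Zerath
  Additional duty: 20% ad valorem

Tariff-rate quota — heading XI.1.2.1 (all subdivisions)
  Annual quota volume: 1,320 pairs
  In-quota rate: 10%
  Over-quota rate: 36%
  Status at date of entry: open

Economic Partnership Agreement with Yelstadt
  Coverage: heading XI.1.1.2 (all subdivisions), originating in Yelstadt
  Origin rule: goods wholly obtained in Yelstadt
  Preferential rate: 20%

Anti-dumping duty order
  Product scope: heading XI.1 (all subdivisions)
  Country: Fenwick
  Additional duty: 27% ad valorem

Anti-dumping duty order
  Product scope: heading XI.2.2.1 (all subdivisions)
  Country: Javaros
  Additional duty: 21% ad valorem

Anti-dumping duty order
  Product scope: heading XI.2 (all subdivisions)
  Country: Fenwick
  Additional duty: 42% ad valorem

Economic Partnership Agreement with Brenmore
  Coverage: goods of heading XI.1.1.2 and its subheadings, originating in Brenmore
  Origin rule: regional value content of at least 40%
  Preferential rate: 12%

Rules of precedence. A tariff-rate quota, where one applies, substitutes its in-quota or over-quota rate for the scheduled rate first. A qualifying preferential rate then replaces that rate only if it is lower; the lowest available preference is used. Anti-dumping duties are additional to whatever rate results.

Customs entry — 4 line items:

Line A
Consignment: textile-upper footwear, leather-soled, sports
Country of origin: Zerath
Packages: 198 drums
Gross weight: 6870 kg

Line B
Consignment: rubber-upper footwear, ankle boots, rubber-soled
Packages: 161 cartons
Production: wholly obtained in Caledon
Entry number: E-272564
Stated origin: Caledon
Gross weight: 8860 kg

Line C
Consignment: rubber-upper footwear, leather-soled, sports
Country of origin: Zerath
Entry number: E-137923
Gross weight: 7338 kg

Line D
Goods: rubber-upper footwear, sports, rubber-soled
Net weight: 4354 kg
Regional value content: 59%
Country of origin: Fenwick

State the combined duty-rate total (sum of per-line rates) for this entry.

Line A: textile-upper → XI.1; leather-soled → XI.1.2; sports → XI.1.2.3. Scheduled 27%. No special measure applies. → 27%.
Line B: rubber-upper → XI.2; rubber-soled → XI.2.2; ankle boots → XI.2.2.2. Scheduled 20%. Caledon agreement on XI.2.1: XI.2.2.2 not covered. → 20%.
Line C: rubber-upper → XI.2; leather-soled → XI.2.1; sports → XI.2.1.2. Scheduled 12%. anti-dumping (Zerath, XI.2): +20%; total 12% + 20% = 32%. → 32%.
Line D: rubber-upper → XI.2; rubber-soled → XI.2.2; sports → XI.2.2.3. Scheduled 32%. Fenwick agreement on XI.2: RVC ≥ 55% → 17% available; preferential 17%; anti-dumping (Fenwick, XI.2): +42%; total 17% + 42% = 59%. → 59%.
Sum: 27% + 20% + 32% + 59% = 138%.

138%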